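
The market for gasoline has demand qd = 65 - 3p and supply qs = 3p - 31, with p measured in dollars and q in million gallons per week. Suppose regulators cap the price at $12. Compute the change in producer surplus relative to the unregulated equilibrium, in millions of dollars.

Equilibrium: 65 - 3p = 3p - 31, so 96 = 6p and p* = 16, q* = 17.
The ceiling of 12 is below the equilibrium price 16, so it binds.
At p = 12: qd = 65 - 3·12 = 29 and qs = 3·12 - 31 = 5.
Producer surplus without the control is ½ · (16 - 31/3) · 17 = 289/6.
With the ceiling, producers sell 5 units at 12, so PS = ½ · (12 - 31/3) · 5 = 25/6.
Change in producer surplus = 25/6 - 289/6 = -44.

-44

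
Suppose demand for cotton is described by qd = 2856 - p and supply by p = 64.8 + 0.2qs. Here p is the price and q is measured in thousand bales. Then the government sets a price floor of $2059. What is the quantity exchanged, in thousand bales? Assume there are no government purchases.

797

Rearranging supply gives qs = 5p - 324. Equilibrium: 2856 - p = 5p - 324, so 3180 = 6p and p* = 530, q* = 2326.
The floor of 2059 is above the equilibrium price 530, so it binds.
At p = 2059: qd = 2856 - 2059 = 797 and qs = 5·2059 - 324 = 9971.
The quantity actually transacted is the short side, demand: 797.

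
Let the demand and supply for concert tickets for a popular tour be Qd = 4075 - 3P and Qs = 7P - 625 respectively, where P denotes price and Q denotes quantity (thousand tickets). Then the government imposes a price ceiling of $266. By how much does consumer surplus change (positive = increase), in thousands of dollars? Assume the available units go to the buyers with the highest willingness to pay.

-87516

In a free market, 4075 - 3P = 7P - 625 gives the equilibrium P* = 470, Q* = 2665.
The ceiling of 266 is below the equilibrium price 470, so it binds.
At P = 266: Qd = 4075 - 3·266 = 3277 and Qs = 7·266 - 625 = 1237.
Consumer surplus without the control is ½ · (4075/3 - 470) · 2665 = 7102225/6.
With the ceiling, 1237 units are sold at 266 (assume they go to the highest-value buyers). The demand price at Q = 1237 is 946, so CS = ½ · [(4075/3 - 266) + (946 - 266)] · 1237 = 6577129/6.
Change in consumer surplus = 6577129/6 - 7102225/6 = -87516.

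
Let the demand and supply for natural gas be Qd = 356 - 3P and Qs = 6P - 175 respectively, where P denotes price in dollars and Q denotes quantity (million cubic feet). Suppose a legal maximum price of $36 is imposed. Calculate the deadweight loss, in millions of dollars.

4761

Equilibrium: 356 - 3P = 6P - 175, so 531 = 9P and P* = 59, Q* = 179.
Since 36 < 59, the ceiling is binding.
At P = 36: Qd = 356 - 3·36 = 248 and Qs = 6·36 - 175 = 41.
Quantity traded falls to 41. At Q = 41 the demand price is (356 - 41)/3 = 105 and the supply price is (175 + 41)/6 = 36.
Deadweight loss = ½ · (105 - 36) · (179 - 41) = ½ · 69 · 138 = 4761.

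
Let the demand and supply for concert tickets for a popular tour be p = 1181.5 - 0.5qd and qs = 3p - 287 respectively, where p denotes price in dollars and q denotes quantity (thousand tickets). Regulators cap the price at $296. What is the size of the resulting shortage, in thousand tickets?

Rearranging demand gives qd = 2363 - 2p. Setting quantity demanded equal to quantity supplied, 2363 - 2p = 3p - 287, gives p* = 530 and q* = 1303.
Because the ceiling (296) lies below the market-clearing price, it is binding.
At p = 296: qd = 2363 - 2·296 = 1771 and qs = 3·296 - 287 = 601.
Shortage = qd - qs = 1771 - 601 = 1170.

1170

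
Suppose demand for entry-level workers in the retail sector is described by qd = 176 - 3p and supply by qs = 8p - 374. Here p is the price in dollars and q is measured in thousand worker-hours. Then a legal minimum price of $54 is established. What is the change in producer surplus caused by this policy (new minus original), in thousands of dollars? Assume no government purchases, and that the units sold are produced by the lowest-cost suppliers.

Setting quantity demanded equal to quantity supplied, 176 - 3p = 8p - 374, gives p* = 50 and q* = 26.
The floor of 54 is above the equilibrium price 50, so it binds.
At p = 54: qd = 176 - 3·54 = 14 and qs = 8·54 - 374 = 58.
Producer surplus without the control is ½ · (50 - 46.75) · 26 = 42.25.
With the floor, 14 units are sold at 54. The supply price at q = 14 is 48.5, so PS = ½ · [(54 - 46.75) + (54 - 48.5)] · 14 = 89.25.
Change in producer surplus = 89.25 - 42.25 = 47.

47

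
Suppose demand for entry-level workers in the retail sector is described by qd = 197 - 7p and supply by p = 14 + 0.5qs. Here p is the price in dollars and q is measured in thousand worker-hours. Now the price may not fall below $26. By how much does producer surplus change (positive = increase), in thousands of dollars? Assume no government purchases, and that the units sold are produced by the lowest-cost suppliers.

Rearranging supply gives qs = 2p - 28. In a free market, 197 - 7p = 2p - 28 gives the equilibrium p* = 25, q* = 22.
Because the floor (26) lies above the market-clearing price, it is binding.
At p = 26: qd = 197 - 7·26 = 15 and qs = 2·26 - 28 = 24.
Producer surplus without the control is ½ · (25 - 14) · 22 = 121.
With the floor, 15 units are sold at 26. The supply price at q = 15 is 21.5, so PS = ½ · [(26 - 14) + (26 - 21.5)] · 15 = 123.75.
Change in producer surplus = 123.75 - 121 = 2.75.

2.75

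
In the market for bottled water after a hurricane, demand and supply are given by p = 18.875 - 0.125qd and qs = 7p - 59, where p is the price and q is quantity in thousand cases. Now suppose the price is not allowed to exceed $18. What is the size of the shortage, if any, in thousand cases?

0

Rearranging demand gives qd = 151 - 8p. Without the control the market clears where 151 - 8p = 7p - 59, i.e. p* = 14 and q* = 39.
Since 18 is above p* = 14, the ceiling does not bind and the free-market outcome prevails.
Since the control does not bind, there is no shortage.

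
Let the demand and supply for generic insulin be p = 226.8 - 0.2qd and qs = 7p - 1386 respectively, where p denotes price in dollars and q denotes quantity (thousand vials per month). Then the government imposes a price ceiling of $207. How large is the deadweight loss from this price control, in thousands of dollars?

75.6

Rearranging demand gives qd = 1134 - 5p. Equilibrium: 1134 - 5p = 7p - 1386, so 2520 = 12p and p* = 210, q* = 84.
The ceiling of 207 is below the equilibrium price 210, so it binds.
At p = 207: qd = 1134 - 5·207 = 99 and qs = 7·207 - 1386 = 63.
Quantity traded falls to 63. At q = 63 the demand price is (1134 - 63)/5 = 214.2 and the supply price is (1386 + 63)/7 = 207.
Deadweight loss = ½ · (214.2 - 207) · (84 - 63) = ½ · 7.2 · 21 = 75.6.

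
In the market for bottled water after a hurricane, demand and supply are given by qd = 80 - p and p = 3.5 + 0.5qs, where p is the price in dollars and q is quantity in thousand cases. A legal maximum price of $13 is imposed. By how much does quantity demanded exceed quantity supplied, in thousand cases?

Rearranging supply gives qs = 2p - 7. Equilibrium: 80 - p = 2p - 7, so 87 = 3p and p* = 29, q* = 51.
Since 13 < 29, the ceiling is binding.
At p = 13: qd = 80 - 13 = 67 and qs = 2·13 - 7 = 19.
Shortage = qd - qs = 67 - 19 = 48.

48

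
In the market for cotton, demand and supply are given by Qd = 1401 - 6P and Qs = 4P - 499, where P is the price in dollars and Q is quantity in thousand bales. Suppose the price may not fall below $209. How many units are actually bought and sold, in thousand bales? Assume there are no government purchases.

147

Setting quantity demanded equal to quantity supplied, 1401 - 6P = 4P - 499, gives P* = 190 and Q* = 261.
The floor of 209 is above the equilibrium price 190, so it binds.
At P = 209: Qd = 1401 - 6·209 = 147 and Qs = 4·209 - 499 = 337.
The quantity actually transacted is the short side, demand: 147.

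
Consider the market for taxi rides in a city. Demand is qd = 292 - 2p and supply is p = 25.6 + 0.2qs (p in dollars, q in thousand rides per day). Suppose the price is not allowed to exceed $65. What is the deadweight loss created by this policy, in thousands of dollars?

Rearranging supply gives qs = 5p - 128. Equilibrium: 292 - 2p = 5p - 128, so 420 = 7p and p* = 60, q* = 172.
Since 65 is above p* = 60, the ceiling does not bind and the free-market outcome prevails.
Since the control does not bind, no trades are prevented and deadweight loss is zero.

0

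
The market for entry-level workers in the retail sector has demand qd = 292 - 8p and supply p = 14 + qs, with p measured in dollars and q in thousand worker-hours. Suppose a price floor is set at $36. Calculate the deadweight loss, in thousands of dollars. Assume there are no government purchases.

144

Rearranging supply gives qs = p - 14. In a free market, 292 - 8p = p - 14 gives the equilibrium p* = 34, q* = 20.
The floor of 36 is above the equilibrium price 34, so it binds.
At p = 36: qd = 292 - 8·36 = 4 and qs = 36 - 14 = 22.
Quantity traded falls to 4. At q = 4 the demand price is (292 - 4)/8 = 36 and the supply price is 14 + 4 = 18.
Deadweight loss = ½ · (36 - 18) · (20 - 4) = ½ · 18 · 16 = 144.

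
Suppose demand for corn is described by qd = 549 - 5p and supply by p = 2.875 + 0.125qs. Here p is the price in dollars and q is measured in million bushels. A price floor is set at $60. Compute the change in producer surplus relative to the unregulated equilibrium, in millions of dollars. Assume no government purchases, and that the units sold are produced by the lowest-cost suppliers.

Rearranging supply gives qs = 8p - 23. Equilibrium: 549 - 5p = 8p - 23, so 572 = 13p and p* = 44, q* = 329.
The floor of 60 is above the equilibrium price 44, so it binds.
At p = 60: qd = 549 - 5·60 = 249 and qs = 8·60 - 23 = 457.
Producer surplus without the control is ½ · (44 - 2.875) · 329 = 6765.0625.
With the floor, 249 units are sold at 60. The supply price at q = 249 is 34, so PS = ½ · [(60 - 2.875) + (60 - 34)] · 249 = 10349.0625.
Change in producer surplus = 10349.0625 - 6765.0625 = 3584.

3584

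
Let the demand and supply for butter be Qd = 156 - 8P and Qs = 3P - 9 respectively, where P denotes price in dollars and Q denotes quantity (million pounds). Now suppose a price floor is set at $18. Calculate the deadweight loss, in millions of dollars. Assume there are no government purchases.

Equilibrium: 156 - 8P = 3P - 9, so 165 = 11P and P* = 15, Q* = 36.
Since 18 > 15, the floor is binding.
At P = 18: Qd = 156 - 8·18 = 12 and Qs = 3·18 - 9 = 45.
Quantity traded falls to 12. At Q = 12 the demand price is (156 - 12)/8 = 18 and the supply price is (9 + 12)/3 = 7.
Deadweight loss = ½ · (18 - 7) · (36 - 12) = ½ · 11 · 24 = 132.

132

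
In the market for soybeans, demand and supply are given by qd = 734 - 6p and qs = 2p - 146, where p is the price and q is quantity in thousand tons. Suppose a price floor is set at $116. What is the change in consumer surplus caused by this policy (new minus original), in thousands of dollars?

-336

In a free market, 734 - 6p = 2p - 146 gives the equilibrium p* = 110, q* = 74.
Because the floor (116) lies above the market-clearing price, it is binding.
At p = 116: qd = 734 - 6·116 = 38 and qs = 2·116 - 146 = 86.
Consumer surplus without the control is ½ · (367/3 - 110) · 74 = 1369/3.
With the floor, consumers buy 38 units at 116, so CS = ½ · (367/3 - 116) · 38 = 361/3.
Change in consumer surplus = 361/3 - 1369/3 = -336.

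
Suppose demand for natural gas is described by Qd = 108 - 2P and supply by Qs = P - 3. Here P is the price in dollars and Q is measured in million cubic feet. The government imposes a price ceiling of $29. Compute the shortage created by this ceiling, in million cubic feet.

Without the control the market clears where 108 - 2P = P - 3, i.e. P* = 37 and Q* = 34.
Since 29 < 37, the ceiling is binding.
At P = 29: Qd = 108 - 2·29 = 50 and Qs = 29 - 3 = 26.
Shortage = Qd - Qs = 50 - 26 = 24.

24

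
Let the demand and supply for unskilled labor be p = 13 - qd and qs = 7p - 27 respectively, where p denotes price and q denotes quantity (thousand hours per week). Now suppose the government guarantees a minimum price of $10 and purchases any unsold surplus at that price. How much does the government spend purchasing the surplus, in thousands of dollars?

400

Rearranging demand gives qd = 13 - p. In a free market, 13 - p = 7p - 27 gives the equilibrium p* = 5, q* = 8.
The floor of 10 is above the equilibrium price 5, so it binds.
At p = 10: qd = 13 - 10 = 3 and qs = 7·10 - 27 = 43.
Surplus = qs - qd = 40.
Government expenditure = surplus × support price = 40 × 10 = 400.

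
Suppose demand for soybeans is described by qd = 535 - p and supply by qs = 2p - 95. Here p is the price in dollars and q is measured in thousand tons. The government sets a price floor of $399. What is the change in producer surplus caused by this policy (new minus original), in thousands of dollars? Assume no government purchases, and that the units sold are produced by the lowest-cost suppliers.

16773.75

Without the control the market clears where 535 - p = 2p - 95, i.e. p* = 210 and q* = 325.
Since 399 > 210, the floor is binding.
At p = 399: qd = 535 - 399 = 136 and qs = 2·399 - 95 = 703.
Producer surplus without the control is ½ · (210 - 47.5) · 325 = 26406.25.
With the floor, 136 units are sold at 399. The supply price at q = 136 is 115.5, so PS = ½ · [(399 - 47.5) + (399 - 115.5)] · 136 = 43180.
Change in producer surplus = 43180 - 26406.25 = 16773.75.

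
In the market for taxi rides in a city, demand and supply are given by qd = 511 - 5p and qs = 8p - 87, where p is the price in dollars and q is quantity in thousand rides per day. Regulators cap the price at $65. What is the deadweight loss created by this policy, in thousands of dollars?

0

Without the control the market clears where 511 - 5p = 8p - 87, i.e. p* = 46 and q* = 281.
Since 65 is above p* = 46, the ceiling does not bind and the free-market outcome prevails.
Since the control does not bind, no trades are prevented and deadweight loss is zero.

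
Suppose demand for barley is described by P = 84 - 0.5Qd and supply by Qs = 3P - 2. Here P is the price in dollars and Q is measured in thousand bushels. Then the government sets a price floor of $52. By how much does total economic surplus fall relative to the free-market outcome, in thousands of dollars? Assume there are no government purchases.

540

Rearranging demand gives Qd = 168 - 2P. Without the control the market clears where 168 - 2P = 3P - 2, i.e. P* = 34 and Q* = 100.
Because the floor (52) lies above the market-clearing price, it is binding.
At P = 52: Qd = 168 - 2·52 = 64 and Qs = 3·52 - 2 = 154.
Quantity traded falls to 64. At Q = 64 the demand price is (168 - 64)/2 = 52 and the supply price is (2 + 64)/3 = 22.
Deadweight loss = ½ · (52 - 22) · (100 - 64) = ½ · 30 · 36 = 540.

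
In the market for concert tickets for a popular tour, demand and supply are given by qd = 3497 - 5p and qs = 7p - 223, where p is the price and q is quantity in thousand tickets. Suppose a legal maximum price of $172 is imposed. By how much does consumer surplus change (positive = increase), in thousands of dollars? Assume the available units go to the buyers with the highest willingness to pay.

42062.4

In a free market, 3497 - 5p = 7p - 223 gives the equilibrium p* = 310, q* = 1947.
Because the ceiling (172) lies below the market-clearing price, it is binding.
At p = 172: qd = 3497 - 5·172 = 2637 and qs = 7·172 - 223 = 981.
Consumer surplus without the control is ½ · (699.4 - 310) · 1947 = 379080.9.
With the ceiling, 981 units are sold at 172 (assume they go to the highest-value buyers). The demand price at q = 981 is 503.2, so CS = ½ · [(699.4 - 172) + (503.2 - 172)] · 981 = 421143.3.
Change in consumer surplus = 421143.3 - 379080.9 = 42062.4.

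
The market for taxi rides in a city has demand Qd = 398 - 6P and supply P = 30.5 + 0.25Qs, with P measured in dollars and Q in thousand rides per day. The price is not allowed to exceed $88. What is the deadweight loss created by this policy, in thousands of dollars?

Rearranging supply gives Qs = 4P - 122. Equilibrium: 398 - 6P = 4P - 122, so 520 = 10P and P* = 52, Q* = 86.
The ceiling of 88 is above the equilibrium price 52, so it is not binding; the market clears at P* = 52, Q* = 86.
Since the control does not bind, no trades are prevented and deadweight loss is zero.

0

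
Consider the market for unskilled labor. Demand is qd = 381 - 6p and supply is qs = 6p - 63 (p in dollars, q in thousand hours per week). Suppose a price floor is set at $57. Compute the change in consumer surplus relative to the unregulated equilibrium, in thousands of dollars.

-1980

Without the control the market clears where 381 - 6p = 6p - 63, i.e. p* = 37 and q* = 159.
Since 57 > 37, the floor is binding.
At p = 57: qd = 381 - 6·57 = 39 and qs = 6·57 - 63 = 279.
Consumer surplus without the control is ½ · (63.5 - 37) · 159 = 2106.75.
With the floor, consumers buy 39 units at 57, so CS = ½ · (63.5 - 57) · 39 = 126.75.
Change in consumer surplus = 126.75 - 2106.75 = -1980.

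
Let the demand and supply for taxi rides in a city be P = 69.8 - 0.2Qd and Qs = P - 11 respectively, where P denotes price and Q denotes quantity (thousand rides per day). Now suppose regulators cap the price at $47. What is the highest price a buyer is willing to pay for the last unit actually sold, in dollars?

62.6

Rearranging demand gives Qd = 349 - 5P. Equilibrium: 349 - 5P = P - 11, so 360 = 6P and P* = 60, Q* = 49.
The ceiling of 47 is below the equilibrium price 60, so it binds.
At P = 47: Qd = 349 - 5·47 = 114 and Qs = 47 - 11 = 36.
Only 36 units reach the market. On the demand curve, the marginal buyer's willingness to pay at Q = 36 is (349 - 36)/5 = 62.6.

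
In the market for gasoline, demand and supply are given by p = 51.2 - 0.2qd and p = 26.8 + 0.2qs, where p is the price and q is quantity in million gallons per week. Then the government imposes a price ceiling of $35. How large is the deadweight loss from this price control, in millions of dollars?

80

Rearranging demand gives qd = 256 - 5p; rearranging supply gives qs = 5p - 134. Without the control the market clears where 256 - 5p = 5p - 134, i.e. p* = 39 and q* = 61.
The ceiling of 35 is below the equilibrium price 39, so it binds.
At p = 35: qd = 256 - 5·35 = 81 and qs = 5·35 - 134 = 41.
Quantity traded falls to 41. At q = 41 the demand price is (256 - 41)/5 = 43 and the supply price is (134 + 41)/5 = 35.
Deadweight loss = ½ · (43 - 35) · (61 - 41) = ½ · 8 · 20 = 80.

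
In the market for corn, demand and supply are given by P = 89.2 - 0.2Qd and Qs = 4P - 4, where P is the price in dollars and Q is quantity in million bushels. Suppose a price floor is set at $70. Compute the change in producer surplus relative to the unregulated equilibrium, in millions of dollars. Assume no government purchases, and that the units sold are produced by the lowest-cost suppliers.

670

Rearranging demand gives Qd = 446 - 5P. Without the control the market clears where 446 - 5P = 4P - 4, i.e. P* = 50 and Q* = 196.
Since 70 > 50, the floor is binding.
At P = 70: Qd = 446 - 5·70 = 96 and Qs = 4·70 - 4 = 276.
Producer surplus without the control is ½ · (50 - 1) · 196 = 4802.
With the floor, 96 units are sold at 70. The supply price at Q = 96 is 25, so PS = ½ · [(70 - 1) + (70 - 25)] · 96 = 5472.
Change in producer surplus = 5472 - 4802 = 670.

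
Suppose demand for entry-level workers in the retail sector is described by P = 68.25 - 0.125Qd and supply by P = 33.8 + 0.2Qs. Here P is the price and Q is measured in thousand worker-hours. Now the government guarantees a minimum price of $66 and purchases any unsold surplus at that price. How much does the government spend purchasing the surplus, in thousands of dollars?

Rearranging demand gives Qd = 546 - 8P; rearranging supply gives Qs = 5P - 169. Equilibrium: 546 - 8P = 5P - 169, so 715 = 13P and P* = 55, Q* = 106.
The floor of 66 is above the equilibrium price 55, so it binds.
At P = 66: Qd = 546 - 8·66 = 18 and Qs = 5·66 - 169 = 161.
Surplus = Qs - Qd = 143.
Government expenditure = surplus × support price = 143 × 66 = 9438.

9438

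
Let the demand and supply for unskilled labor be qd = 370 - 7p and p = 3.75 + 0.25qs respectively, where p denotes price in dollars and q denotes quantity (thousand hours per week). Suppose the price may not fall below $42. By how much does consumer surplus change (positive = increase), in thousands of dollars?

-703.5

Rearranging supply gives qs = 4p - 15. In a free market, 370 - 7p = 4p - 15 gives the equilibrium p* = 35, q* = 125.
Because the floor (42) lies above the market-clearing price, it is binding.
At p = 42: qd = 370 - 7·42 = 76 and qs = 4·42 - 15 = 153.
Consumer surplus without the control is ½ · (370/7 - 35) · 125 = 15625/14.
With the floor, consumers buy 76 units at 42, so CS = ½ · (370/7 - 42) · 76 = 2888/7.
Change in consumer surplus = 2888/7 - 15625/14 = -703.5.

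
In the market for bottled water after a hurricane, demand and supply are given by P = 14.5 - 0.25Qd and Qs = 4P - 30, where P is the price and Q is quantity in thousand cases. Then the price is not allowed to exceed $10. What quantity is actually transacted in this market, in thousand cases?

Rearranging demand gives Qd = 58 - 4P. Setting quantity demanded equal to quantity supplied, 58 - 4P = 4P - 30, gives P* = 11 and Q* = 14.
Because the ceiling (10) lies below the market-clearing price, it is binding.
At P = 10: Qd = 58 - 4·10 = 18 and Qs = 4·10 - 30 = 10.
The quantity actually transacted is the short side, supply: 10.

10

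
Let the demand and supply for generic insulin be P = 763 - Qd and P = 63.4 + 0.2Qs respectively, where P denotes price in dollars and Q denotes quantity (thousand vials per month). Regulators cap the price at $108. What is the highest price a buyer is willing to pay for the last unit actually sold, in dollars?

540

Rearranging demand gives Qd = 763 - P; rearranging supply gives Qs = 5P - 317. In a free market, 763 - P = 5P - 317 gives the equilibrium P* = 180, Q* = 583.
Because the ceiling (108) lies below the market-clearing price, it is binding.
At P = 108: Qd = 763 - 108 = 655 and Qs = 5·108 - 317 = 223.
Only 223 units reach the market. On the demand curve, the marginal buyer's willingness to pay at Q = 223 is (763 - 223) = 540.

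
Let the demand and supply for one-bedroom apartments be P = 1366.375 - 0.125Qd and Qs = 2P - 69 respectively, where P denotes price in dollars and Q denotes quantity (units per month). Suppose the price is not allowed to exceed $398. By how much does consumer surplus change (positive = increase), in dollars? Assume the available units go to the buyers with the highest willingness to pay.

Rearranging demand gives Qd = 10931 - 8P. Equilibrium: 10931 - 8P = 2P - 69, so 11000 = 10P and P* = 1100, Q* = 2131.
Since 398 < 1100, the ceiling is binding.
At P = 398: Qd = 10931 - 8·398 = 7747 and Qs = 2·398 - 69 = 727.
Consumer surplus without the control is ½ · (1366.375 - 1100) · 2131 = 283822.5625.
With the ceiling, 727 units are sold at 398 (assume they go to the highest-value buyers). The demand price at Q = 727 is 1275.5, so CS = ½ · [(1366.375 - 398) + (1275.5 - 398)] · 727 = 670975.5625.
Change in consumer surplus = 670975.5625 - 283822.5625 = 387153.

387153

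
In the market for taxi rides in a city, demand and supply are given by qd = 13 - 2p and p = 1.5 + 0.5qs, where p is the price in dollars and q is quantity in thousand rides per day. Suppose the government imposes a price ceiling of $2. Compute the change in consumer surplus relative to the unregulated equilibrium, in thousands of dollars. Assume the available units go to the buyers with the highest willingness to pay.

-2

Rearranging supply gives qs = 2p - 3. Equilibrium: 13 - 2p = 2p - 3, so 16 = 4p and p* = 4, q* = 5.
Because the ceiling (2) lies below the market-clearing price, it is binding.
At p = 2: qd = 13 - 2·2 = 9 and qs = 2·2 - 3 = 1.
Consumer surplus without the control is ½ · (6.5 - 4) · 5 = 6.25.
With the ceiling, 1 units are sold at 2 (assume they go to the highest-value buyers). The demand price at q = 1 is 6, so CS = ½ · [(6.5 - 2) + (6 - 2)] · 1 = 4.25.
Change in consumer surplus = 4.25 - 6.25 = -2.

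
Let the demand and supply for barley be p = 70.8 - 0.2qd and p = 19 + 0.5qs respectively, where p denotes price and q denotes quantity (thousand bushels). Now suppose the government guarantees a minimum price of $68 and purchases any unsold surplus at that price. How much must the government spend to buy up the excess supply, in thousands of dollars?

5712

Rearranging demand gives qd = 354 - 5p; rearranging supply gives qs = 2p - 38. Without the control the market clears where 354 - 5p = 2p - 38, i.e. p* = 56 and q* = 74.
Because the floor (68) lies above the market-clearing price, it is binding.
At p = 68: qd = 354 - 5·68 = 14 and qs = 2·68 - 38 = 98.
Surplus = qs - qd = 84.
Government expenditure = surplus × support price = 84 × 68 = 5712.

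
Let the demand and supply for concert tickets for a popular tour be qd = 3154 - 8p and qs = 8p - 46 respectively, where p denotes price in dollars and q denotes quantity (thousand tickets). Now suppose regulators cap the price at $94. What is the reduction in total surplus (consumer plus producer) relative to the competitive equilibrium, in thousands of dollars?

89888

Equilibrium: 3154 - 8p = 8p - 46, so 3200 = 16p and p* = 200, q* = 1554.
Because the ceiling (94) lies below the market-clearing price, it is binding.
At p = 94: qd = 3154 - 8·94 = 2402 and qs = 8·94 - 46 = 706.
Quantity traded falls to 706. At q = 706 the demand price is (3154 - 706)/8 = 306 and the supply price is (46 + 706)/8 = 94.
Deadweight loss = ½ · (306 - 94) · (1554 - 706) = ½ · 212 · 848 = 89888.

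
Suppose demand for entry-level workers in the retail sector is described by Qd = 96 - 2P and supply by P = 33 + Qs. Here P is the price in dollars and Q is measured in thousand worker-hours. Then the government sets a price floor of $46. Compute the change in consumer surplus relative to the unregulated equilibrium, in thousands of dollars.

Rearranging supply gives Qs = P - 33. Without the control the market clears where 96 - 2P = P - 33, i.e. P* = 43 and Q* = 10.
Because the floor (46) lies above the market-clearing price, it is binding.
At P = 46: Qd = 96 - 2·46 = 4 and Qs = 46 - 33 = 13.
Consumer surplus without the control is ½ · (48 - 43) · 10 = 25.
With the floor, consumers buy 4 units at 46, so CS = ½ · (48 - 46) · 4 = 4.
Change in consumer surplus = 4 - 25 = -21.

-21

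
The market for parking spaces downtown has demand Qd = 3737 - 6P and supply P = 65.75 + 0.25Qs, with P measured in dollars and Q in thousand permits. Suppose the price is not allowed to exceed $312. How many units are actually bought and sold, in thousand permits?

Rearranging supply gives Qs = 4P - 263. Without the control the market clears where 3737 - 6P = 4P - 263, i.e. P* = 400 and Q* = 1337.
Because the ceiling (312) lies below the market-clearing price, it is binding.
At P = 312: Qd = 3737 - 6·312 = 1865 and Qs = 4·312 - 263 = 985.
The quantity actually transacted is the short side, supply: 985.

985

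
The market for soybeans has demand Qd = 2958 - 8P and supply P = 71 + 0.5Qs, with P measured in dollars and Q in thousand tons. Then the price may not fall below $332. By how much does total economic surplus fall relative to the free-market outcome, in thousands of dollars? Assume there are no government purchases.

9680

Rearranging supply gives Qs = 2P - 142. Equilibrium: 2958 - 8P = 2P - 142, so 3100 = 10P and P* = 310, Q* = 478.
The floor of 332 is above the equilibrium price 310, so it binds.
At P = 332: Qd = 2958 - 8·332 = 302 and Qs = 2·332 - 142 = 522.
Quantity traded falls to 302. At Q = 302 the demand price is (2958 - 302)/8 = 332 and the supply price is (142 + 302)/2 = 222.
Deadweight loss = ½ · (332 - 222) · (478 - 302) = ½ · 110 · 176 = 9680.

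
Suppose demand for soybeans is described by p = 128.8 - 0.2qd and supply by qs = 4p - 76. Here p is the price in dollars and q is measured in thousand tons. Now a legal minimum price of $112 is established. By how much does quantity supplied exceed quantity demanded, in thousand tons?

288

Rearranging demand gives qd = 644 - 5p. Equilibrium: 644 - 5p = 4p - 76, so 720 = 9p and p* = 80, q* = 244.
Since 112 > 80, the floor is binding.
At p = 112: qd = 644 - 5·112 = 84 and qs = 4·112 - 76 = 372.
Surplus = qs - qd = 372 - 84 = 288.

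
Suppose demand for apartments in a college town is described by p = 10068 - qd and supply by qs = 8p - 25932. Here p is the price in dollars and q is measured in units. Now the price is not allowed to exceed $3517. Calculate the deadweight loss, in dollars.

8398404

Rearranging demand gives qd = 10068 - p. Equilibrium: 10068 - p = 8p - 25932, so 36000 = 9p and p* = 4000, q* = 6068.
Since 3517 < 4000, the ceiling is binding.
At p = 3517: qd = 10068 - 3517 = 6551 and qs = 8·3517 - 25932 = 2204.
Quantity traded falls to 2204. At q = 2204 the demand price is 10068 - 2204 = 7864 and the supply price is (25932 + 2204)/8 = 3517.
Deadweight loss = ½ · (7864 - 3517) · (6068 - 2204) = ½ · 4347 · 3864 = 8398404.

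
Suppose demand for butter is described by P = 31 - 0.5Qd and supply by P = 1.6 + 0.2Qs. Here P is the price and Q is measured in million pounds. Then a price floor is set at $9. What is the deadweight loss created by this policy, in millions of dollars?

0

Rearranging demand gives Qd = 62 - 2P; rearranging supply gives Qs = 5P - 8. Without the control the market clears where 62 - 2P = 5P - 8, i.e. P* = 10 and Q* = 42.
The floor of 9 is below the equilibrium price 10, so it is not binding; the market clears at P* = 10, Q* = 42.
Since the control does not bind, no trades are prevented and deadweight loss is zero.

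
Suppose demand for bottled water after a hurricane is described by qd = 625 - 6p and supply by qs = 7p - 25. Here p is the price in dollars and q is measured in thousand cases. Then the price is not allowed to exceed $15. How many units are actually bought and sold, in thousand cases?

Without the control the market clears where 625 - 6p = 7p - 25, i.e. p* = 50 and q* = 325.
Because the ceiling (15) lies below the market-clearing price, it is binding.
At p = 15: qd = 625 - 6·15 = 535 and qs = 7·15 - 25 = 80.
The quantity actually transacted is the short side, supply: 80.

80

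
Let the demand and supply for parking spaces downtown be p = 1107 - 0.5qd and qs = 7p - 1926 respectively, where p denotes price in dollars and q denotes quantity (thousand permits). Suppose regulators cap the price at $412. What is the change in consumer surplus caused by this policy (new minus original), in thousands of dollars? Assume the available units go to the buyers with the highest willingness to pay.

17760

Rearranging demand gives qd = 2214 - 2p. In a free market, 2214 - 2p = 7p - 1926 gives the equilibrium p* = 460, q* = 1294.
The ceiling of 412 is below the equilibrium price 460, so it binds.
At p = 412: qd = 2214 - 2·412 = 1390 and qs = 7·412 - 1926 = 958.
Consumer surplus without the control is ½ · (1107 - 460) · 1294 = 418609.
With the ceiling, 958 units are sold at 412 (assume they go to the highest-value buyers). The demand price at q = 958 is 628, so CS = ½ · [(1107 - 412) + (628 - 412)] · 958 = 436369.
Change in consumer surplus = 436369 - 418609 = 17760.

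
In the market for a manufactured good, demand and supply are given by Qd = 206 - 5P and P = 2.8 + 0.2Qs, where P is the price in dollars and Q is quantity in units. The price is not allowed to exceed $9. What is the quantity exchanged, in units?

Rearranging supply gives Qs = 5P - 14. Equilibrium: 206 - 5P = 5P - 14, so 220 = 10P and P* = 22, Q* = 96.
Since 9 < 22, the ceiling is binding.
At P = 9: Qd = 206 - 5·9 = 161 and Qs = 5·9 - 14 = 31.
The quantity actually transacted is the short side, supply: 31.

31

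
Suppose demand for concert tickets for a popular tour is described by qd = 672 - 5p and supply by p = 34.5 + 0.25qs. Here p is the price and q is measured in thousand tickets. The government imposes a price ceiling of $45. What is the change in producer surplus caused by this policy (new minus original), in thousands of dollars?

-5940

Rearranging supply gives qs = 4p - 138. In a free market, 672 - 5p = 4p - 138 gives the equilibrium p* = 90, q* = 222.
Because the ceiling (45) lies below the market-clearing price, it is binding.
At p = 45: qd = 672 - 5·45 = 447 and qs = 4·45 - 138 = 42.
Producer surplus without the control is ½ · (90 - 34.5) · 222 = 6160.5.
With the ceiling, producers sell 42 units at 45, so PS = ½ · (45 - 34.5) · 42 = 220.5.
Change in producer surplus = 220.5 - 6160.5 = -5940.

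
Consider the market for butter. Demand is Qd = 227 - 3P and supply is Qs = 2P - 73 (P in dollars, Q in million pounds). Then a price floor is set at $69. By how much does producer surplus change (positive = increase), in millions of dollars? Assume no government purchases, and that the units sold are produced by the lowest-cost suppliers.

-2.25

Without the control the market clears where 227 - 3P = 2P - 73, i.e. P* = 60 and Q* = 47.
Because the floor (69) lies above the market-clearing price, it is binding.
At P = 69: Qd = 227 - 3·69 = 20 and Qs = 2·69 - 73 = 65.
Producer surplus without the control is ½ · (60 - 36.5) · 47 = 552.25.
With the floor, 20 units are sold at 69. The supply price at Q = 20 is 46.5, so PS = ½ · [(69 - 36.5) + (69 - 46.5)] · 20 = 550.
Change in producer surplus = 550 - 552.25 = -2.25.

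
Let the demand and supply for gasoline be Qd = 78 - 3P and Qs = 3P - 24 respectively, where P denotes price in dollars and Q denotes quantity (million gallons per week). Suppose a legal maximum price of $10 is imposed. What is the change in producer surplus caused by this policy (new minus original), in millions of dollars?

In a free market, 78 - 3P = 3P - 24 gives the equilibrium P* = 17, Q* = 27.
The ceiling of 10 is below the equilibrium price 17, so it binds.
At P = 10: Qd = 78 - 3·10 = 48 and Qs = 3·10 - 24 = 6.
Producer surplus without the control is ½ · (17 - 8) · 27 = 121.5.
With the ceiling, producers sell 6 units at 10, so PS = ½ · (10 - 8) · 6 = 6.
Change in producer surplus = 6 - 121.5 = -115.5.

-115.5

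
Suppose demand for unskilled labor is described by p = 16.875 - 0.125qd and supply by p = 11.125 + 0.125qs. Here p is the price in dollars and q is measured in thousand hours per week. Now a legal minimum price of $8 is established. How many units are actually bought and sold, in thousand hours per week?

23

Rearranging demand gives qd = 135 - 8p; rearranging supply gives qs = 8p - 89. Without the control the market clears where 135 - 8p = 8p - 89, i.e. p* = 14 and q* = 23.
The floor of 8 is below the equilibrium price 14, so it is not binding; the market clears at p* = 14, q* = 23.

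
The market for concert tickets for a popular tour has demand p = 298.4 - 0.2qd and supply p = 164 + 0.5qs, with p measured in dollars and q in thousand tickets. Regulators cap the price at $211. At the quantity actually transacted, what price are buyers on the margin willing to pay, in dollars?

279.6

Rearranging demand gives qd = 1492 - 5p; rearranging supply gives qs = 2p - 328. In a free market, 1492 - 5p = 2p - 328 gives the equilibrium p* = 260, q* = 192.
Since 211 < 260, the ceiling is binding.
At p = 211: qd = 1492 - 5·211 = 437 and qs = 2·211 - 328 = 94.
Only 94 units reach the market. On the demand curve, the marginal buyer's willingness to pay at q = 94 is (1492 - 94)/5 = 279.6.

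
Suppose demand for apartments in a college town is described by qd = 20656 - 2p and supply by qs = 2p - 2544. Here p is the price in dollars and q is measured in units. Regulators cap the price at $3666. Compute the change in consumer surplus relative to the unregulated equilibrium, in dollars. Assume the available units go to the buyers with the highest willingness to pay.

Equilibrium: 20656 - 2p = 2p - 2544, so 23200 = 4p and p* = 5800, q* = 9056.
Since 3666 < 5800, the ceiling is binding.
At p = 3666: qd = 20656 - 2·3666 = 13324 and qs = 2·3666 - 2544 = 4788.
Consumer surplus without the control is ½ · (10328 - 5800) · 9056 = 20502784.
With the ceiling, 4788 units are sold at 3666 (assume they go to the highest-value buyers). The demand price at q = 4788 is 7934, so CS = ½ · [(10328 - 3666) + (7934 - 3666)] · 4788 = 26166420.
Change in consumer surplus = 26166420 - 20502784 = 5663636.

5663636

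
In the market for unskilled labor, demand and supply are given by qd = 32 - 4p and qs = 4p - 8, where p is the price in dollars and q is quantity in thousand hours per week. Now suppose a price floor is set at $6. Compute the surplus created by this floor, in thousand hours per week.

Equilibrium: 32 - 4p = 4p - 8, so 40 = 8p and p* = 5, q* = 12.
The floor of 6 is above the equilibrium price 5, so it binds.
At p = 6: qd = 32 - 4·6 = 8 and qs = 4·6 - 8 = 16.
Surplus = qs - qd = 16 - 8 = 8.

8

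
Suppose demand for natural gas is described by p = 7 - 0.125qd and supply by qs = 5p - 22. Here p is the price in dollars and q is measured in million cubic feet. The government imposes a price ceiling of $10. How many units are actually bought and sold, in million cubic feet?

Rearranging demand gives qd = 56 - 8p. Equilibrium: 56 - 8p = 5p - 22, so 78 = 13p and p* = 6, q* = 8.
The ceiling of 10 is above the equilibrium price 6, so it is not binding; the market clears at p* = 6, q* = 8.

8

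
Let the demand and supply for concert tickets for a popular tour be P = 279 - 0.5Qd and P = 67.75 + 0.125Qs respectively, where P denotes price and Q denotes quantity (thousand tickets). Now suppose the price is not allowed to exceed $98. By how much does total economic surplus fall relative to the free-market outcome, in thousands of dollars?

Rearranging demand gives Qd = 558 - 2P; rearranging supply gives Qs = 8P - 542. In a free market, 558 - 2P = 8P - 542 gives the equilibrium P* = 110, Q* = 338.
The ceiling of 98 is below the equilibrium price 110, so it binds.
At P = 98: Qd = 558 - 2·98 = 362 and Qs = 8·98 - 542 = 242.
Quantity traded falls to 242. At Q = 242 the demand price is (558 - 242)/2 = 158 and the supply price is (542 + 242)/8 = 98.
Deadweight loss = ½ · (158 - 98) · (338 - 242) = ½ · 60 · 96 = 2880.

2880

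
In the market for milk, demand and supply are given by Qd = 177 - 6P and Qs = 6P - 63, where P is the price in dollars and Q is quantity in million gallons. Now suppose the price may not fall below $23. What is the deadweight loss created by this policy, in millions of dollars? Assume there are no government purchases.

In a free market, 177 - 6P = 6P - 63 gives the equilibrium P* = 20, Q* = 57.
The floor of 23 is above the equilibrium price 20, so it binds.
At P = 23: Qd = 177 - 6·23 = 39 and Qs = 6·23 - 63 = 75.
Quantity traded falls to 39. At Q = 39 the demand price is (177 - 39)/6 = 23 and the supply price is (63 + 39)/6 = 17.
Deadweight loss = ½ · (23 - 17) · (57 - 39) = ½ · 6 · 18 = 54.

54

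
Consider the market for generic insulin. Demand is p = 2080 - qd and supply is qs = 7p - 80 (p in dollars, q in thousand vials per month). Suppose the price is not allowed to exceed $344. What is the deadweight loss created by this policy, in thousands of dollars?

0

Rearranging demand gives qd = 2080 - p. Equilibrium: 2080 - p = 7p - 80, so 2160 = 8p and p* = 270, q* = 1810.
The ceiling of 344 is above the equilibrium price 270, so it is not binding; the market clears at p* = 270, q* = 1810.
Since the control does not bind, no trades are prevented and deadweight loss is zero.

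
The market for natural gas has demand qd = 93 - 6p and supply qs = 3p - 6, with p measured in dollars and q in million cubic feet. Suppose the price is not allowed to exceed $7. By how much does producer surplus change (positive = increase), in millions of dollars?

Setting quantity demanded equal to quantity supplied, 93 - 6p = 3p - 6, gives p* = 11 and q* = 27.
The ceiling of 7 is below the equilibrium price 11, so it binds.
At p = 7: qd = 93 - 6·7 = 51 and qs = 3·7 - 6 = 15.
Producer surplus without the control is ½ · (11 - 2) · 27 = 121.5.
With the ceiling, producers sell 15 units at 7, so PS = ½ · (7 - 2) · 15 = 37.5.
Change in producer surplus = 37.5 - 121.5 = -84.

-84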